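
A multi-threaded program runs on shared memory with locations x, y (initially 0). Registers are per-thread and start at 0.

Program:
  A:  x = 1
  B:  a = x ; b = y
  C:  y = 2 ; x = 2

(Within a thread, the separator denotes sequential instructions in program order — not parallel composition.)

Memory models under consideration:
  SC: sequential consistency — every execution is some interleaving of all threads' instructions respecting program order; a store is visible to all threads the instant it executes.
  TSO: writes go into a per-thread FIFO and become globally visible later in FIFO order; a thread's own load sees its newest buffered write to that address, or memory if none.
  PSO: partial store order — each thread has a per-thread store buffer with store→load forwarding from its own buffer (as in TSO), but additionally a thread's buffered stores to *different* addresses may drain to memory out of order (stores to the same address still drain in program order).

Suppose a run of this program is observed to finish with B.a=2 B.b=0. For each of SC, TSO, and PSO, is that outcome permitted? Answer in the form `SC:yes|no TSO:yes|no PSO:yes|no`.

SC:no TSO:no PSO:yes

outcome vector order: (B.a,B.b)
SC: 5 outcomes — {00 02 10 12 22}
TSO: 5 outcomes — {00 02 10 12 22}
PSO: 6 outcomes — {00 02 10 12 20 22}
target 20 ∈ {PSO}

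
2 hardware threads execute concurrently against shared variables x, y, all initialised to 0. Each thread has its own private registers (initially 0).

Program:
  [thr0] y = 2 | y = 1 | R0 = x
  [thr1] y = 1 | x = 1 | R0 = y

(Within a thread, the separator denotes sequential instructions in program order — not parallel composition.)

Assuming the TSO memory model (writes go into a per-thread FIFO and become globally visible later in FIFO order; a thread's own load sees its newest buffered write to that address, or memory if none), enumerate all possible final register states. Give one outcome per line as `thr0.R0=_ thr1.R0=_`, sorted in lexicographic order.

thr0.R0=0 thr1.R0=1
thr0.R0=0 thr1.R0=2
thr0.R0=1 thr1.R0=1
thr0.R0=1 thr1.R0=2

outcome vector order: (thr0.R0,thr1.R0)
|TSO outcomes| = 4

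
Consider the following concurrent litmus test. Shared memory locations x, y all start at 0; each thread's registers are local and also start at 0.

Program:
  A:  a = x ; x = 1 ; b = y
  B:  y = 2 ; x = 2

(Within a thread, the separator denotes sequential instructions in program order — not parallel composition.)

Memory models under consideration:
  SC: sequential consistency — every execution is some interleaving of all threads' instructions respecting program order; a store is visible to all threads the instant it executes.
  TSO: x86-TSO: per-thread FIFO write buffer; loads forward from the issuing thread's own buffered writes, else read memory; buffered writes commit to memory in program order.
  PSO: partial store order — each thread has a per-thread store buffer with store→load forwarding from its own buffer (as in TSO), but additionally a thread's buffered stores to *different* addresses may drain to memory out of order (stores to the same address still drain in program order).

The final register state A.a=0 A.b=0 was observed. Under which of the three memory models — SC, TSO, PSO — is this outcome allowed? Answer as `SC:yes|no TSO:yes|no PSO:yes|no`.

SC:yes TSO:yes PSO:yes

outcome vector order: (A.a,A.b)
SC (3): (0,0), (0,2), (2,2)
TSO (3): (0,0), (0,2), (2,2)
PSO (4): (0,0), (0,2), (2,0), (2,2)
target (0,0) ∈ {SC,TSO,PSO}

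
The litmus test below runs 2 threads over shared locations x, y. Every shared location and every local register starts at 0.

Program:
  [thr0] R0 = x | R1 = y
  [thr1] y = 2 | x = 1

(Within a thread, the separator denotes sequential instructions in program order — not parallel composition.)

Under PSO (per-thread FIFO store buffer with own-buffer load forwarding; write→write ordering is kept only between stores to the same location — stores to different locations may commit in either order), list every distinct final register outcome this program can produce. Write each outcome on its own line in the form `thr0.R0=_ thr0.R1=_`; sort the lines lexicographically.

outcome vector order: (thr0.R0,thr0.R1)
|PSO outcomes| = 4

thr0.R0=0 thr0.R1=0
thr0.R0=0 thr0.R1=2
thr0.R0=1 thr0.R1=0
thr0.R0=1 thr0.R1=2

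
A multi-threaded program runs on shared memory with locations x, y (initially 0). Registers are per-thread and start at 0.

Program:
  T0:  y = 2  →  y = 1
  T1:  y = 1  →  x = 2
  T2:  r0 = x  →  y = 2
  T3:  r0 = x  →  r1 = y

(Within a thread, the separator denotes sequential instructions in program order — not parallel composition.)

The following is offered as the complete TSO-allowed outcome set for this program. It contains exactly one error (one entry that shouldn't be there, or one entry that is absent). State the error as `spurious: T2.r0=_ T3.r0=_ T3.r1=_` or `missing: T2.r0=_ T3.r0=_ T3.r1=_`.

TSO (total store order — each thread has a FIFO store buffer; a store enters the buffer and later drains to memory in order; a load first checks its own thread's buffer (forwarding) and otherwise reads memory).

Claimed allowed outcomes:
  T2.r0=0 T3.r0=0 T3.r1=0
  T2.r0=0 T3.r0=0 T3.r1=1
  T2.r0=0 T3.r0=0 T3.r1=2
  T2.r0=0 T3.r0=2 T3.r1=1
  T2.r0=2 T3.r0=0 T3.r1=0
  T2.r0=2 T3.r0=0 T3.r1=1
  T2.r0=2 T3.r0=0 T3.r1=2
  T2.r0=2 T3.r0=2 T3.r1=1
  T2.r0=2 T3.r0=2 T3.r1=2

missing: T2.r0=0 T3.r0=2 T3.r1=2

outcome vector order: (T2.r0,T3.r0,T3.r1)
under TSO → 0/0/0; 0/0/1; 0/0/2; 0/2/1; 0/2/2; 2/0/0; 2/0/1; 2/0/2; 2/2/1; 2/2/2
TSO∖claimed = {0/2/2}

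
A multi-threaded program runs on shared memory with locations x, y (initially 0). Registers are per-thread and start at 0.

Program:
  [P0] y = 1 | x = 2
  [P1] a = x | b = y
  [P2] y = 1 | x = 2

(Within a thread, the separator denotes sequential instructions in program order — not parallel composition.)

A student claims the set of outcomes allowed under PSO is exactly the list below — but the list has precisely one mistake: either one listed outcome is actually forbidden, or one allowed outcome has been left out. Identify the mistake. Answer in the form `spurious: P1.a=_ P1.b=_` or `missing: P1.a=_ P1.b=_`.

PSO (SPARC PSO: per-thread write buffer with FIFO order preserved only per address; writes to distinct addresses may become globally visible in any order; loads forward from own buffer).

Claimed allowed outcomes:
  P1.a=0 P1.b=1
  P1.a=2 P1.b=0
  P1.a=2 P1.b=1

missing: P1.a=0 P1.b=0

outcome vector order: (P1.a,P1.b)
[PSO] allowed = {<0 0>; <0 1>; <2 0>; <2 1>}
PSO∖claimed = {<0 0>}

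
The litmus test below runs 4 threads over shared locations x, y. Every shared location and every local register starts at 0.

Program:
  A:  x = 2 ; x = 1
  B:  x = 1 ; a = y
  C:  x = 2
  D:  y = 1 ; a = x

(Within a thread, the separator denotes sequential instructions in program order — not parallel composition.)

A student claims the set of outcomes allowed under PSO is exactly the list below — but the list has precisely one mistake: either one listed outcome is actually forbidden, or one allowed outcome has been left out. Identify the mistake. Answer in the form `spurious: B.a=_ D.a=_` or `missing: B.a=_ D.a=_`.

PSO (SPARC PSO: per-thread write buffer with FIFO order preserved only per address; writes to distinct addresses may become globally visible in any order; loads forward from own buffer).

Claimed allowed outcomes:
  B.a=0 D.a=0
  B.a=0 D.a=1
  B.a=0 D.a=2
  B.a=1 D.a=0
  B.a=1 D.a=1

outcome vector order: (B.a,D.a)
PSO: 6 outcomes — {0/0 0/1 0/2 1/0 1/1 1/2}
PSO∖claimed = {1/2}

missing: B.a=1 D.a=2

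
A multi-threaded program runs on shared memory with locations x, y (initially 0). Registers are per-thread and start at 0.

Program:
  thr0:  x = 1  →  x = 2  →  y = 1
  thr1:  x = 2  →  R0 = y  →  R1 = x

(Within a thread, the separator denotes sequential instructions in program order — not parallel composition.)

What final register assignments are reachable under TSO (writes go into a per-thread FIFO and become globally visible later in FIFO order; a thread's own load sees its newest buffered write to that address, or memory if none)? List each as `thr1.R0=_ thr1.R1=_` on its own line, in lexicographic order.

thr1.R0=0 thr1.R1=1
thr1.R0=0 thr1.R1=2
thr1.R0=1 thr1.R1=2

outcome vector order: (thr1.R0,thr1.R1)
|TSO outcomes| = 3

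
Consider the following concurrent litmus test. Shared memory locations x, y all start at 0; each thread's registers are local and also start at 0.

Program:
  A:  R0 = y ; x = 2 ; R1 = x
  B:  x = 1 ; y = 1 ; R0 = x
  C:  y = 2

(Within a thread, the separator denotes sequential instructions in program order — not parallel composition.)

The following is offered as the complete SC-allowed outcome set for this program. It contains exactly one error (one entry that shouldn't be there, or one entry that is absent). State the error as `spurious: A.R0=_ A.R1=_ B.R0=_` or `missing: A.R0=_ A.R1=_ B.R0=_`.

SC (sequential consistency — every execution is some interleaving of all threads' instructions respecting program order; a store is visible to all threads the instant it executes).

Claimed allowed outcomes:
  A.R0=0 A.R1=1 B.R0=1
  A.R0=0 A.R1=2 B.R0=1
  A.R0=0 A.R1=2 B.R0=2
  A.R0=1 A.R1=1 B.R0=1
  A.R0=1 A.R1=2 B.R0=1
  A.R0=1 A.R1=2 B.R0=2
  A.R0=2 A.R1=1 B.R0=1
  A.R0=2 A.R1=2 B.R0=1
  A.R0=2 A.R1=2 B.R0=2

spurious: A.R0=1 A.R1=1 B.R0=1

outcome vector order: (A.R0,A.R1,B.R0)
SC (8): <0 1 1>, <0 2 1>, <0 2 2>, <1 2 1>, <1 2 2>, <2 1 1>, <2 2 1>, <2 2 2>
claimed∖SC = {<1 1 1>}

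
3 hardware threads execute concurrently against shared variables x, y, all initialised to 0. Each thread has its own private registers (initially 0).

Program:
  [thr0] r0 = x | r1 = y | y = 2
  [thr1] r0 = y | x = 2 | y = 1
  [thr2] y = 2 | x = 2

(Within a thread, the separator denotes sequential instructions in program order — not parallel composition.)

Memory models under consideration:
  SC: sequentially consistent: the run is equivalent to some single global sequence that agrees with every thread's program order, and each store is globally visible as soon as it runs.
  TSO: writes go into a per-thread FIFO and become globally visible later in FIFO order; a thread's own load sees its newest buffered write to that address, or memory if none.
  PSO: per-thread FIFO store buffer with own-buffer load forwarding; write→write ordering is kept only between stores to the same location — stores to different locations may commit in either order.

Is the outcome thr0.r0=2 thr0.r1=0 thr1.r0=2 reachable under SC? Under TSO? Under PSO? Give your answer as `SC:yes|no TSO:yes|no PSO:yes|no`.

SC:no TSO:no PSO:yes

outcome vector order: (thr0.r0,thr0.r1,thr1.r0)
under SC → (0,0,0) (0,0,2) (0,1,0) (0,1,2) (0,2,0) (0,2,2) (2,0,0) (2,1,0) (2,1,2) (2,2,0) (2,2,2)
under TSO → (0,0,0) (0,0,2) (0,1,0) (0,1,2) (0,2,0) (0,2,2) (2,0,0) (2,1,0) (2,1,2) (2,2,0) (2,2,2)
under PSO → (0,0,0) (0,0,2) (0,1,0) (0,1,2) (0,2,0) (0,2,2) (2,0,0) (2,0,2) (2,1,0) (2,1,2) (2,2,0) (2,2,2)
target (2,0,2) ∈ {PSO}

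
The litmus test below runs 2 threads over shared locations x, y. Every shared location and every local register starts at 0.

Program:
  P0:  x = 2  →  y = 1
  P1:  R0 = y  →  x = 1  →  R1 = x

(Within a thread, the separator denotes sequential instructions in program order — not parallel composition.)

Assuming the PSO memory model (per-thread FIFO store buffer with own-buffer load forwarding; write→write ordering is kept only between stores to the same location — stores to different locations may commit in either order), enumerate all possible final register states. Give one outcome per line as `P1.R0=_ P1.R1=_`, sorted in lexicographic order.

P1.R0=0 P1.R1=1
P1.R0=0 P1.R1=2
P1.R0=1 P1.R1=1
P1.R0=1 P1.R1=2

outcome vector order: (P1.R0,P1.R1)
|PSO outcomes| = 4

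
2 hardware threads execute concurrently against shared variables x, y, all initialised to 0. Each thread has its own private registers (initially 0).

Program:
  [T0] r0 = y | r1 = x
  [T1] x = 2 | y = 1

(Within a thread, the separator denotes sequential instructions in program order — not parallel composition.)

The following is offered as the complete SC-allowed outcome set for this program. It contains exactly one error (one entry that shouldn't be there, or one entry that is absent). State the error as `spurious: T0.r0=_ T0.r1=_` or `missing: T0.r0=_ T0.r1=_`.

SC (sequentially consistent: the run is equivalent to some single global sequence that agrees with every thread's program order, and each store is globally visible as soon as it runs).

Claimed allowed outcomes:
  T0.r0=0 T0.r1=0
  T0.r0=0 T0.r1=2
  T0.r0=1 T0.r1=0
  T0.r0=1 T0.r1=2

outcome vector order: (T0.r0,T0.r1)
SC (3): 00 02 12
claimed∖SC = {10}

spurious: T0.r0=1 T0.r1=0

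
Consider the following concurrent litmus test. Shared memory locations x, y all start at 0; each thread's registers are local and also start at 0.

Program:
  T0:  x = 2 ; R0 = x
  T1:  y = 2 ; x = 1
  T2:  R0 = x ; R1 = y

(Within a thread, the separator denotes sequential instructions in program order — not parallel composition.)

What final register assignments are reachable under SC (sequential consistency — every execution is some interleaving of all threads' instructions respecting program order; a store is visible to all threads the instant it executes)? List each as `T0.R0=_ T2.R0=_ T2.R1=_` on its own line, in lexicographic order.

outcome vector order: (T0.R0,T2.R0,T2.R1)
|SC outcomes| = 10

T0.R0=1 T2.R0=0 T2.R1=0
T0.R0=1 T2.R0=0 T2.R1=2
T0.R0=1 T2.R0=1 T2.R1=2
T0.R0=1 T2.R0=2 T2.R1=0
T0.R0=1 T2.R0=2 T2.R1=2
T0.R0=2 T2.R0=0 T2.R1=0
T0.R0=2 T2.R0=0 T2.R1=2
T0.R0=2 T2.R0=1 T2.R1=2
T0.R0=2 T2.R0=2 T2.R1=0
T0.R0=2 T2.R0=2 T2.R1=2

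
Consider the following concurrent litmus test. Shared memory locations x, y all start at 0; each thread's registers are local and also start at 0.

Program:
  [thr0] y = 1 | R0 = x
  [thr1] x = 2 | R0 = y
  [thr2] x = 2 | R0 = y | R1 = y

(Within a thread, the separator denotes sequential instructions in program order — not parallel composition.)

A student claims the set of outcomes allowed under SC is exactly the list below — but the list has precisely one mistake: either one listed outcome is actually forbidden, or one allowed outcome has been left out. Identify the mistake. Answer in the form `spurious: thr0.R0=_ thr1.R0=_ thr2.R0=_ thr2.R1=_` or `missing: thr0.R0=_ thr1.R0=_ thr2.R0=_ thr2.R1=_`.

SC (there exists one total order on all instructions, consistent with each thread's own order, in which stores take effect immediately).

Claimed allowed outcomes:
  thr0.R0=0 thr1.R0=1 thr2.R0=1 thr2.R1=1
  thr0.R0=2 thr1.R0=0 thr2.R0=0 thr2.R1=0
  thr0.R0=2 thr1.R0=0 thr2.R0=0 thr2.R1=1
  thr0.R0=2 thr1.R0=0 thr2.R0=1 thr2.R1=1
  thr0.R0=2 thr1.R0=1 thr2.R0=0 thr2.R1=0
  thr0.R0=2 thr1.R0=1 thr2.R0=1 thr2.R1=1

missing: thr0.R0=2 thr1.R0=1 thr2.R0=0 thr2.R1=1

outcome vector order: (thr0.R0,thr1.R0,thr2.R0,thr2.R1)
SC: 7 outcomes — {<0 1 1 1> <2 0 0 0> <2 0 0 1> <2 0 1 1> <2 1 0 0> <2 1 0 1> <2 1 1 1>}
SC∖claimed = {<2 1 0 1>}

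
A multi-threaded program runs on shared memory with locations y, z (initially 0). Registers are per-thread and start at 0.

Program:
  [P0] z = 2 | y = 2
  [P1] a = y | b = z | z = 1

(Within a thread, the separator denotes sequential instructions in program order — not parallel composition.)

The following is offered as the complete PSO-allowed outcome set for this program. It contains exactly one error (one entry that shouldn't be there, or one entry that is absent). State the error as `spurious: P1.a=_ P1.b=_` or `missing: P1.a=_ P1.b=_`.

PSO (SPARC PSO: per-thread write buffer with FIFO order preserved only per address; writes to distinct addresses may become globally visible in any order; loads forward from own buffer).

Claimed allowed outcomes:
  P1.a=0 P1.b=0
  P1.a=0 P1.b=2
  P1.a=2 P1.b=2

missing: P1.a=2 P1.b=0

outcome vector order: (P1.a,P1.b)
PSO: 4 outcomes — {<0 0>, <0 2>, <2 0>, <2 2>}
PSO∖claimed = {<2 0>}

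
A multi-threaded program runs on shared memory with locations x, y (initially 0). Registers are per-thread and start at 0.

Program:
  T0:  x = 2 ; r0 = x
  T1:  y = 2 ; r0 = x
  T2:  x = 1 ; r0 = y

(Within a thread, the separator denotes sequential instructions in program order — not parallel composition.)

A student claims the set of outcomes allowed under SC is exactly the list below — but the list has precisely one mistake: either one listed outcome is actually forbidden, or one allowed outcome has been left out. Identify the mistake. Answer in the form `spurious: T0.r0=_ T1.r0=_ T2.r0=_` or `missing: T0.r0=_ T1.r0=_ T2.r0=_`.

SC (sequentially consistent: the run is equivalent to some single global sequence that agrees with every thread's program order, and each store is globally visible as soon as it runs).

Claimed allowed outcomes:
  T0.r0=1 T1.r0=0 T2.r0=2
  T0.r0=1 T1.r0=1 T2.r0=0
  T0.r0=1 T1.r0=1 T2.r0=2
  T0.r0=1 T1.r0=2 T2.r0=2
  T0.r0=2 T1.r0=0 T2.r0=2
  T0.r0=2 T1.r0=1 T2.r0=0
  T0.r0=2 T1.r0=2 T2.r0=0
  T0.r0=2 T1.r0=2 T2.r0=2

missing: T0.r0=2 T1.r0=1 T2.r0=2

outcome vector order: (T0.r0,T1.r0,T2.r0)
SC (9): 102; 110; 112; 122; 202; 210; 212; 220; 222
SC∖claimed = {212}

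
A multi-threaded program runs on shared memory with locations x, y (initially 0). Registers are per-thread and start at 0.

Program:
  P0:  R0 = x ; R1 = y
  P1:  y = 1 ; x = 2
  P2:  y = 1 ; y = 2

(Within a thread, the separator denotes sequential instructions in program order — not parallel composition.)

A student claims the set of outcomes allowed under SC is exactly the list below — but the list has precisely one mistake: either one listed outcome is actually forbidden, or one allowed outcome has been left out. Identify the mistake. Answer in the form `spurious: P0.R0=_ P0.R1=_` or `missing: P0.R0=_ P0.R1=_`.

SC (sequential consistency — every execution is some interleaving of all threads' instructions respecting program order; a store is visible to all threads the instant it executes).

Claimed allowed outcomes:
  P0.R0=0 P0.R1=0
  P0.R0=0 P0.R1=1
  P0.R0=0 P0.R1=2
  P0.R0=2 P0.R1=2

outcome vector order: (P0.R0,P0.R1)
SC: 5 outcomes — {(0,0), (0,1), (0,2), (2,1), (2,2)}
SC∖claimed = {(2,1)}

missing: P0.R0=2 P0.R1=1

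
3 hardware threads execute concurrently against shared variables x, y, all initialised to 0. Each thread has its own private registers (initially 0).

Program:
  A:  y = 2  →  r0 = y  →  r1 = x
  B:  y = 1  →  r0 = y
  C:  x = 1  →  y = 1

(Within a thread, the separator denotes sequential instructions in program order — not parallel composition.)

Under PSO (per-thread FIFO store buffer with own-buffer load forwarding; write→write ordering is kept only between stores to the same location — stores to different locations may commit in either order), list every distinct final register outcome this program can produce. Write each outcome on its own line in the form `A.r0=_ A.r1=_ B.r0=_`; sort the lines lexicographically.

A.r0=1 A.r1=0 B.r0=1
A.r0=1 A.r1=0 B.r0=2
A.r0=1 A.r1=1 B.r0=1
A.r0=1 A.r1=1 B.r0=2
A.r0=2 A.r1=0 B.r0=1
A.r0=2 A.r1=0 B.r0=2
A.r0=2 A.r1=1 B.r0=1
A.r0=2 A.r1=1 B.r0=2

outcome vector order: (A.r0,A.r1,B.r0)
|PSO outcomes| = 8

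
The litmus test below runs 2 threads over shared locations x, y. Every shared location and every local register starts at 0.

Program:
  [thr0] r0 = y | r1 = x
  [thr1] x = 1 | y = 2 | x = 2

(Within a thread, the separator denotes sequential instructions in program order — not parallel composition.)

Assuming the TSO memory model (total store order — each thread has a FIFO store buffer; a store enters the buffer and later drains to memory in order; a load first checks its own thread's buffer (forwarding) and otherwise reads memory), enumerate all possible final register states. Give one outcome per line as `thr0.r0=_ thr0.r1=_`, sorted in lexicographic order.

outcome vector order: (thr0.r0,thr0.r1)
|TSO outcomes| = 5

thr0.r0=0 thr0.r1=0
thr0.r0=0 thr0.r1=1
thr0.r0=0 thr0.r1=2
thr0.r0=2 thr0.r1=1
thr0.r0=2 thr0.r1=2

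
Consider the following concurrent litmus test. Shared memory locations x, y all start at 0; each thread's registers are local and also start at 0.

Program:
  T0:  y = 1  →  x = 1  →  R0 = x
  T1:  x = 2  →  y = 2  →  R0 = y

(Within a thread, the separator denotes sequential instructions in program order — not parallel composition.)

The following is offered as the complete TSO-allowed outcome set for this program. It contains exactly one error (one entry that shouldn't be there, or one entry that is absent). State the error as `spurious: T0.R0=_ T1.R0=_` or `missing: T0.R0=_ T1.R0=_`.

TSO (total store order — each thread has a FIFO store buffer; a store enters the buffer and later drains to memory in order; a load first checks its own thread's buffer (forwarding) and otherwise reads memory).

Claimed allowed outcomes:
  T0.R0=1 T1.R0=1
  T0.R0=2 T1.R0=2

outcome vector order: (T0.R0,T1.R0)
TSO: 3 outcomes — {11, 12, 22}
TSO∖claimed = {12}

missing: T0.R0=1 T1.R0=2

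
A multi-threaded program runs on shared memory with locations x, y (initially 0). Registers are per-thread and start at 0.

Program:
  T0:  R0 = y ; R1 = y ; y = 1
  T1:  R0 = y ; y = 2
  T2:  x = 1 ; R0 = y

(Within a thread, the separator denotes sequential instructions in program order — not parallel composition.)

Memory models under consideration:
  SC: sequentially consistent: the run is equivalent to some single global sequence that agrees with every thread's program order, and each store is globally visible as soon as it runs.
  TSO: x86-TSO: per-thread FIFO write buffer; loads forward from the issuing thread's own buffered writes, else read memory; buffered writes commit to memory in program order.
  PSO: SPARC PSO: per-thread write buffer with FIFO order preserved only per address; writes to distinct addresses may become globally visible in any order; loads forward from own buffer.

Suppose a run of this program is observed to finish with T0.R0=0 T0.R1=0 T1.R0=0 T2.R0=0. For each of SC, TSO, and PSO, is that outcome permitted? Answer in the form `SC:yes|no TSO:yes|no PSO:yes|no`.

SC:yes TSO:yes PSO:yes

outcome vector order: (T0.R0,T0.R1,T1.R0,T2.R0)
SC: 12 outcomes — {0000 0001 0002 0010 0011 0012 0200 0201 0202 2200 2201 2202}
TSO: 12 outcomes — {0000 0001 0002 0010 0011 0012 0200 0201 0202 2200 2201 2202}
PSO: 12 outcomes — {0000 0001 0002 0010 0011 0012 0200 0201 0202 2200 2201 2202}
target 0000 ∈ {SC,TSO,PSO}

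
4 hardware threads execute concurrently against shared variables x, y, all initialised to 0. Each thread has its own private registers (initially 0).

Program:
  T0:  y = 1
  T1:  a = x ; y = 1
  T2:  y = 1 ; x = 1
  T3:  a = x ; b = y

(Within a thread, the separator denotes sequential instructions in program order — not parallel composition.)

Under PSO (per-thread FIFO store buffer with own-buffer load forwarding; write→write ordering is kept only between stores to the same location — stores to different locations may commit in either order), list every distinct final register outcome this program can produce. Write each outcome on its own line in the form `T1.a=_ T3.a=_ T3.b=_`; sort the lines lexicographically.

T1.a=0 T3.a=0 T3.b=0
T1.a=0 T3.a=0 T3.b=1
T1.a=0 T3.a=1 T3.b=0
T1.a=0 T3.a=1 T3.b=1
T1.a=1 T3.a=0 T3.b=0
T1.a=1 T3.a=0 T3.b=1
T1.a=1 T3.a=1 T3.b=0
T1.a=1 T3.a=1 T3.b=1

outcome vector order: (T1.a,T3.a,T3.b)
|PSO outcomes| = 8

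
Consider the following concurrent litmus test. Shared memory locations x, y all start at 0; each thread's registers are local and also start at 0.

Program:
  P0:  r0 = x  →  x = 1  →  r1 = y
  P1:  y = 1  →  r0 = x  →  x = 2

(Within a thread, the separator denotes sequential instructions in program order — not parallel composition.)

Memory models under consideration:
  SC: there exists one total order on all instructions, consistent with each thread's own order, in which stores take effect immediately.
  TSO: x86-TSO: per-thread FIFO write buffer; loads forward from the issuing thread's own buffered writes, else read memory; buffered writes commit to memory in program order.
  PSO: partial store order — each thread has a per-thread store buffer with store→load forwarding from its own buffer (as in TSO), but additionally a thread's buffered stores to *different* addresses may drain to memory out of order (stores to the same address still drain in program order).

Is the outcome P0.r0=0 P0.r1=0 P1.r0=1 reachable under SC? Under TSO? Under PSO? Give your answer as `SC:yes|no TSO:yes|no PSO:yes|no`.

outcome vector order: (P0.r0,P0.r1,P1.r0)
SC: 4 outcomes — {0/0/1, 0/1/0, 0/1/1, 2/1/0}
TSO: 5 outcomes — {0/0/0, 0/0/1, 0/1/0, 0/1/1, 2/1/0}
PSO: 6 outcomes — {0/0/0, 0/0/1, 0/1/0, 0/1/1, 2/0/0, 2/1/0}
target 0/0/1 ∈ {SC,TSO,PSO}

SC:yes TSO:yes PSO:yes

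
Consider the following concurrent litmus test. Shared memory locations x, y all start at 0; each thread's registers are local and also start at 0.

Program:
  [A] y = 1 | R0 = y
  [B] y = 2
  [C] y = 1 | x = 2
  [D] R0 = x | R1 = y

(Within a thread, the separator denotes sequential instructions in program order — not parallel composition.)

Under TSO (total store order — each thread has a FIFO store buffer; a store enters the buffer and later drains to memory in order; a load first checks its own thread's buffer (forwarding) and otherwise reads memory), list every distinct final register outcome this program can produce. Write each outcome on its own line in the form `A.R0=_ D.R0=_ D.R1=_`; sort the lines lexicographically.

A.R0=1 D.R0=0 D.R1=0
A.R0=1 D.R0=0 D.R1=1
A.R0=1 D.R0=0 D.R1=2
A.R0=1 D.R0=2 D.R1=1
A.R0=1 D.R0=2 D.R1=2
A.R0=2 D.R0=0 D.R1=0
A.R0=2 D.R0=0 D.R1=1
A.R0=2 D.R0=0 D.R1=2
A.R0=2 D.R0=2 D.R1=1
A.R0=2 D.R0=2 D.R1=2

outcome vector order: (A.R0,D.R0,D.R1)
|TSO outcomes| = 10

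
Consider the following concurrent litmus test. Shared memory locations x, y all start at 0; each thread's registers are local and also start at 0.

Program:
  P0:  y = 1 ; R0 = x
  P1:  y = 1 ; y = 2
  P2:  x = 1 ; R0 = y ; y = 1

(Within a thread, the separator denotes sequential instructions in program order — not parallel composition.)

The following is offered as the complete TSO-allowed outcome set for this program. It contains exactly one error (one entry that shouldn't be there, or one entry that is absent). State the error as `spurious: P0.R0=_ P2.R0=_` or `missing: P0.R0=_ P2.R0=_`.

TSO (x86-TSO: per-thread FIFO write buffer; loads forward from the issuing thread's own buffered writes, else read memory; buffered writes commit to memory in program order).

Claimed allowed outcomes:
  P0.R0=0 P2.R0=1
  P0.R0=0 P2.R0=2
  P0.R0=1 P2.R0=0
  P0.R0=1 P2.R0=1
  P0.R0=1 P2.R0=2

outcome vector order: (P0.R0,P2.R0)
TSO (6): (0,0), (0,1), (0,2), (1,0), (1,1), (1,2)
TSO∖claimed = {(0,0)}

missing: P0.R0=0 P2.R0=0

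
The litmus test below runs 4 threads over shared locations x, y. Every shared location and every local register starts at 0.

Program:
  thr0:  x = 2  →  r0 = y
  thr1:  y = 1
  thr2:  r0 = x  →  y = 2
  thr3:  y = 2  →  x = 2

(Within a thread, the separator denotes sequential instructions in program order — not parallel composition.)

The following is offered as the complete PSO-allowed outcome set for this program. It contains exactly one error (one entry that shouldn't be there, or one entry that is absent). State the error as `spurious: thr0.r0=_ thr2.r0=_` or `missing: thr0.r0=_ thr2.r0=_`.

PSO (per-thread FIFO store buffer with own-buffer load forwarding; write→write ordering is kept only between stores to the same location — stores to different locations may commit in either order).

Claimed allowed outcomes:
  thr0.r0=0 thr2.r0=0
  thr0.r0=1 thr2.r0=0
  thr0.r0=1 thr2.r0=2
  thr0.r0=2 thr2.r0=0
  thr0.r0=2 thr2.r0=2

outcome vector order: (thr0.r0,thr2.r0)
PSO: 6 outcomes — {(0,0), (0,2), (1,0), (1,2), (2,0), (2,2)}
PSO∖claimed = {(0,2)}

missing: thr0.r0=0 thr2.r0=2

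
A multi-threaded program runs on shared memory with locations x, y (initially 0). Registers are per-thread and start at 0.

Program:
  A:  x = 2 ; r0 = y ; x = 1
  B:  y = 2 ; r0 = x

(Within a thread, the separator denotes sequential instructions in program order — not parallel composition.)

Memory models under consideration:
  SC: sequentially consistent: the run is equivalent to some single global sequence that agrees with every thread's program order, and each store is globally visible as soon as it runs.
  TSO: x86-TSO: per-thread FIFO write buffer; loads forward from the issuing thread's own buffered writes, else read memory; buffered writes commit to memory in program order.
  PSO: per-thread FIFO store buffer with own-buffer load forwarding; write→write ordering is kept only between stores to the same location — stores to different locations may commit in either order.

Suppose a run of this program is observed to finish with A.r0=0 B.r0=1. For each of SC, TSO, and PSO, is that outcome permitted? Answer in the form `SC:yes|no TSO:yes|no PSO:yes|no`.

outcome vector order: (A.r0,B.r0)
SC: 5 outcomes — {(0,1), (0,2), (2,0), (2,1), (2,2)}
TSO: 6 outcomes — {(0,0), (0,1), (0,2), (2,0), (2,1), (2,2)}
PSO: 6 outcomes — {(0,0), (0,1), (0,2), (2,0), (2,1), (2,2)}
target (0,1) ∈ {SC,TSO,PSO}

SC:yes TSO:yes PSO:yes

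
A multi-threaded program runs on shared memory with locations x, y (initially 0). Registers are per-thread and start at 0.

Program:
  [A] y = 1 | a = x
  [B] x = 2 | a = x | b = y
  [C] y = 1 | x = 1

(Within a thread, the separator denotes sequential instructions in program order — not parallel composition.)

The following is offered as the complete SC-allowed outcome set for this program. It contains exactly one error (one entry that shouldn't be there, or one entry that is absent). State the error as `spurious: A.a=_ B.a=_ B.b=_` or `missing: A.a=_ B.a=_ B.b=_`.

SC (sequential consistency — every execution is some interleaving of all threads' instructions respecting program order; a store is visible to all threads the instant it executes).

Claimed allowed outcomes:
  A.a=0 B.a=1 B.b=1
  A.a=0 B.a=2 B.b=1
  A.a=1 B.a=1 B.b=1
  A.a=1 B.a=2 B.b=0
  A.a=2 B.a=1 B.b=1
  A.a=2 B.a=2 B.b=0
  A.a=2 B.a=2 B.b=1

outcome vector order: (A.a,B.a,B.b)
SC: 8 outcomes — {0/1/1, 0/2/1, 1/1/1, 1/2/0, 1/2/1, 2/1/1, 2/2/0, 2/2/1}
SC∖claimed = {1/2/1}

missing: A.a=1 B.a=2 B.b=1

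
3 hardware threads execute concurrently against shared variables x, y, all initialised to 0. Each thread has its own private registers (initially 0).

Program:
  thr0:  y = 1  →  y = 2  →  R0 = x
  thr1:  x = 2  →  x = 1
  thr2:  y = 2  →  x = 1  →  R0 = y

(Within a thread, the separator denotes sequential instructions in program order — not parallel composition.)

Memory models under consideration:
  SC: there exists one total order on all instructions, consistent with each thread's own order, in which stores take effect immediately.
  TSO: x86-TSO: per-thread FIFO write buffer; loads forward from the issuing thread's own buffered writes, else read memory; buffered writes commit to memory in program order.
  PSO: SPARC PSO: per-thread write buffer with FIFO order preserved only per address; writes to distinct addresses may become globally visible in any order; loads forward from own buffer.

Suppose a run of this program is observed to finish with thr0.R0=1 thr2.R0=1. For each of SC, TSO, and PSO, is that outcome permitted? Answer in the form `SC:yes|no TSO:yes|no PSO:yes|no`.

outcome vector order: (thr0.R0,thr2.R0)
SC: 5 outcomes — {(0,2); (1,1); (1,2); (2,1); (2,2)}
TSO: 6 outcomes — {(0,1); (0,2); (1,1); (1,2); (2,1); (2,2)}
PSO: 6 outcomes — {(0,1); (0,2); (1,1); (1,2); (2,1); (2,2)}
target (1,1) ∈ {SC,TSO,PSO}

SC:yes TSO:yes PSO:yes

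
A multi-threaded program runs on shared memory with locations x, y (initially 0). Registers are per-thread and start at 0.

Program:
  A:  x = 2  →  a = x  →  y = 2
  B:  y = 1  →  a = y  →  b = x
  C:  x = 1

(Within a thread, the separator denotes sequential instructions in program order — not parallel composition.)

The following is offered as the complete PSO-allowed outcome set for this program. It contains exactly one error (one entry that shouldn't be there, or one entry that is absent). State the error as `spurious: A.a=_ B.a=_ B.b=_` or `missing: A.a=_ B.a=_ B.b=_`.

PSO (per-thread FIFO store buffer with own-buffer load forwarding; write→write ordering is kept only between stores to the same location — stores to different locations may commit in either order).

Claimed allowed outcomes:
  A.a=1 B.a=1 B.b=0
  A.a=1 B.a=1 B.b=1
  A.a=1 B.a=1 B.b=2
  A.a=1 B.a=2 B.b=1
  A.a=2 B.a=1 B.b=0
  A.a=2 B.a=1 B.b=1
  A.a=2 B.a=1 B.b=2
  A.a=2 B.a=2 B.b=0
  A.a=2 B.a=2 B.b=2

outcome vector order: (A.a,B.a,B.b)
PSO (10): <1 1 0>; <1 1 1>; <1 1 2>; <1 2 1>; <2 1 0>; <2 1 1>; <2 1 2>; <2 2 0>; <2 2 1>; <2 2 2>
PSO∖claimed = {<2 2 1>}

missing: A.a=2 B.a=2 B.b=1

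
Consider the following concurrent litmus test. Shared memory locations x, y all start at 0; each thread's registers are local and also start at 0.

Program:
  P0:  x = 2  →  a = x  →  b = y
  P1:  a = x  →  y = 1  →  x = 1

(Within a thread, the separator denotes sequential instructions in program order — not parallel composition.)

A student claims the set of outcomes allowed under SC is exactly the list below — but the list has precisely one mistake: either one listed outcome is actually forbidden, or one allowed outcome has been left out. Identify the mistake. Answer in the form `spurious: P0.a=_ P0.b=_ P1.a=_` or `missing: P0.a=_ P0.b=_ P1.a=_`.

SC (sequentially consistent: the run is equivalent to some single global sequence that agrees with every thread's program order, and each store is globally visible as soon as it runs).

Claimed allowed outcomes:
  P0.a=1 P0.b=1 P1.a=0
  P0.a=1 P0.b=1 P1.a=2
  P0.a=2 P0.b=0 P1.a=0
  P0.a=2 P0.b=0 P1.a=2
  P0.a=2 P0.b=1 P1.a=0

outcome vector order: (P0.a,P0.b,P1.a)
SC: 6 outcomes — {(1,1,0); (1,1,2); (2,0,0); (2,0,2); (2,1,0); (2,1,2)}
SC∖claimed = {(2,1,2)}

missing: P0.a=2 P0.b=1 P1.a=2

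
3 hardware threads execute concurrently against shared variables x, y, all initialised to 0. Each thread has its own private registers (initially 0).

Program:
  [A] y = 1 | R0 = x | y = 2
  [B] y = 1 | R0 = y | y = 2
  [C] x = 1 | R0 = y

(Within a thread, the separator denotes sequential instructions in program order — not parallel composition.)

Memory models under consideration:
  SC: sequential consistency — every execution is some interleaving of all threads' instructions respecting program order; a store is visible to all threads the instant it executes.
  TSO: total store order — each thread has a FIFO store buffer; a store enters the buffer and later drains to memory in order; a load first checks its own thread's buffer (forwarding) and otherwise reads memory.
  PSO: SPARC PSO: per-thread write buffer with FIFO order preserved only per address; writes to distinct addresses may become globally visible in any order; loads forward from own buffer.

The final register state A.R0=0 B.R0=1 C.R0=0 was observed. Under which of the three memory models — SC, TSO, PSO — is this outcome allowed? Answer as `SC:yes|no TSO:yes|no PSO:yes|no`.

outcome vector order: (A.R0,B.R0,C.R0)
under SC → (0,1,1), (0,1,2), (0,2,1), (0,2,2), (1,1,0), (1,1,1), (1,1,2), (1,2,0), (1,2,1), (1,2,2)
under TSO → (0,1,0), (0,1,1), (0,1,2), (0,2,0), (0,2,1), (0,2,2), (1,1,0), (1,1,1), (1,1,2), (1,2,0), (1,2,1), (1,2,2)
under PSO → (0,1,0), (0,1,1), (0,1,2), (0,2,0), (0,2,1), (0,2,2), (1,1,0), (1,1,1), (1,1,2), (1,2,0), (1,2,1), (1,2,2)
target (0,1,0) ∈ {TSO,PSO}

SC:no TSO:yes PSO:yes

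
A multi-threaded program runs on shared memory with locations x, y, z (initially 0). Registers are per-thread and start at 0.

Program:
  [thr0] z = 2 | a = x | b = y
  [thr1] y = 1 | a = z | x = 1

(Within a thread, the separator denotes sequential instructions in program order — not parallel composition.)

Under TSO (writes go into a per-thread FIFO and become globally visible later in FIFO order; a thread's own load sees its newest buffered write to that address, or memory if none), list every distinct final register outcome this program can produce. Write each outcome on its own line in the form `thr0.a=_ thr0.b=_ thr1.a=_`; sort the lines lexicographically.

outcome vector order: (thr0.a,thr0.b,thr1.a)
|TSO outcomes| = 6

thr0.a=0 thr0.b=0 thr1.a=0
thr0.a=0 thr0.b=0 thr1.a=2
thr0.a=0 thr0.b=1 thr1.a=0
thr0.a=0 thr0.b=1 thr1.a=2
thr0.a=1 thr0.b=1 thr1.a=0
thr0.a=1 thr0.b=1 thr1.a=2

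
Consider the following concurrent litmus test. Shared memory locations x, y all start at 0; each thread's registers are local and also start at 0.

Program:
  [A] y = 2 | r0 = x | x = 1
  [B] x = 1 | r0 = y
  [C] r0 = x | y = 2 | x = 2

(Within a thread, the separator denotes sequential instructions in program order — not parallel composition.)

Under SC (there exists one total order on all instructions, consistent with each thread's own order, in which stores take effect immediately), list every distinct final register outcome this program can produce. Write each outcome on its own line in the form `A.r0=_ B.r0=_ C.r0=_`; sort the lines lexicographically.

outcome vector order: (A.r0,B.r0,C.r0)
|SC outcomes| = 10

A.r0=0 B.r0=2 C.r0=0
A.r0=0 B.r0=2 C.r0=1
A.r0=1 B.r0=0 C.r0=0
A.r0=1 B.r0=0 C.r0=1
A.r0=1 B.r0=2 C.r0=0
A.r0=1 B.r0=2 C.r0=1
A.r0=2 B.r0=0 C.r0=0
A.r0=2 B.r0=0 C.r0=1
A.r0=2 B.r0=2 C.r0=0
A.r0=2 B.r0=2 C.r0=1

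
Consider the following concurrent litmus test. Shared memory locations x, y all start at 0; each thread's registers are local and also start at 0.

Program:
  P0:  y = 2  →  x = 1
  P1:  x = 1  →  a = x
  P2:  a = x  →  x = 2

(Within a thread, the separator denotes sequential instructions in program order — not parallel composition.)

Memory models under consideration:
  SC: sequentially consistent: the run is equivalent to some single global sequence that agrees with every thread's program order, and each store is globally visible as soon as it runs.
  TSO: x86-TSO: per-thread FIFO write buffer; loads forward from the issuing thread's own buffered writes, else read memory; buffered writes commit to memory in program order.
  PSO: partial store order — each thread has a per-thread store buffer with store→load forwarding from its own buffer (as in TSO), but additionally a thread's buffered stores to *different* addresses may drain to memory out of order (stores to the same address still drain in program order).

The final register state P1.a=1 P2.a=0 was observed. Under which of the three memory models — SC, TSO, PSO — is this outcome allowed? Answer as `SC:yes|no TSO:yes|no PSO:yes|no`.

SC:yes TSO:yes PSO:yes

outcome vector order: (P1.a,P2.a)
SC: 4 outcomes — {<1 0> <1 1> <2 0> <2 1>}
TSO: 4 outcomes — {<1 0> <1 1> <2 0> <2 1>}
PSO: 4 outcomes — {<1 0> <1 1> <2 0> <2 1>}
target <1 0> ∈ {SC,TSO,PSO}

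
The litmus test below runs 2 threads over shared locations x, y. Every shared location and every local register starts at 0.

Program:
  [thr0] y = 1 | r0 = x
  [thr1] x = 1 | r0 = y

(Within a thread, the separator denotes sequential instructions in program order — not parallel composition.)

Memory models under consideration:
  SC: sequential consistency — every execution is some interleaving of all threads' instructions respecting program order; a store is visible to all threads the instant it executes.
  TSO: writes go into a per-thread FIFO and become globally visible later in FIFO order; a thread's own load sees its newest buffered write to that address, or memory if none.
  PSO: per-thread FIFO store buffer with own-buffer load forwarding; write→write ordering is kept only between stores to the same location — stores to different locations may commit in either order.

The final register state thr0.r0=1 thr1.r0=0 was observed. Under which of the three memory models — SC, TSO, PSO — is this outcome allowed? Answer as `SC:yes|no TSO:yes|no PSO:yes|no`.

outcome vector order: (thr0.r0,thr1.r0)
SC (3): 01 10 11
TSO (4): 00 01 10 11
PSO (4): 00 01 10 11
target 10 ∈ {SC,TSO,PSO}

SC:yes TSO:yes PSO:yes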